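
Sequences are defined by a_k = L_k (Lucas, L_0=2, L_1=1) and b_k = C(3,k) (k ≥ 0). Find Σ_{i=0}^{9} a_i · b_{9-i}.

The convolution is the x^9 coefficient of A(x)B(x).
Σ = 2·0 + 1·0 + 3·0 + 4·0 + 7·0 + 11·0 + 18·1 + 29·3 + 47·3 + 76·1 = 322.

322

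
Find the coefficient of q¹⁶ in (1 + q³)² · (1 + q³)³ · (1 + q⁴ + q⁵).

5

(1 + q³)² has coefficients 1,0,0,2,0,0,1 for degrees 0…6.
(1 + q³)³ has coefficients 1,0,0,3,0,0,3,0,0,1,0,0,0,0,0,0,0 for degrees 0…16.
Finally multiplying by (1 + q⁴ + q⁵), the product of all factors after the first has coefficients 1,0,0,3,1,1,3,3,3,1,3,3,0,1,1,0,0 for degrees 0…16.
[q¹⁶] = 1·0 + 2·1 + 1·3 = 5.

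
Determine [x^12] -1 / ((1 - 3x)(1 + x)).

-398581

Partial fractions give a closed form: a_n = (-3/4)·3^n + (-1/4)·(-1)^n.
At n = 12: a_12 = -398581.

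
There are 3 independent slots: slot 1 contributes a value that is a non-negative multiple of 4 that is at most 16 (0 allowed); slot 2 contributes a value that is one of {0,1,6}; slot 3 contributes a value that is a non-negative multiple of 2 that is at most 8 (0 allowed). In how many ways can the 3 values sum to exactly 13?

The generating function for the choices is (1 + y^4 + y^8 + y^12 + y^16)·(1 + y + y^6)·(1 + y^2 + y^4 + y^6 + y^8); the count is [y^13].
(1 + y^4 + y^8 + y^12 + y^16) has coefficients 1,0,0,0,1,0,0,0,1,0,0,0,1,0 for degrees 0…13.
(1 + y + y^6) has coefficients 1,1,0,0,0,0,1,0,0,0,0,0,0,0 for degrees 0…13.
Finally multiplying by (1 + y^2 + y^4 + y^6 + y^8), the product of all factors after the first has coefficients 1,1,1,1,1,1,2,1,2,1,1,0,1,0 for degrees 0…13.
[y^13] = 1·0 + 1·1 + 1·1 + 1·1 = 3.

3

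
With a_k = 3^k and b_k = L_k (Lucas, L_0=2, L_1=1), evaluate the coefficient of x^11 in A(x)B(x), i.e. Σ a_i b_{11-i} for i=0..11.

This is [x^11] in the product of the two ordinary generating functions.
Σ = 1·199 + 3·123 + 9·76 + 27·47 + 81·29 + 243·18 + 729·11 + 2187·7 + 6561·4 + 19683·3 + 59049·1 + 177147·2 = 531208.

531208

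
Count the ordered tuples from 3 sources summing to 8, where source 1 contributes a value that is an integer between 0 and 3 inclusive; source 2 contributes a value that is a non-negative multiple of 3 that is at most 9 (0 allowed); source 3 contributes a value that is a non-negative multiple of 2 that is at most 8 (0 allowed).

The generating function for the choices is (1 + y + y^2 + y^3)·(1 + y^3 + y^6 + y^9)·(1 + y^2 + y^4 + y^6 + y^8); the count is [y^8].
(1 + y + y^2 + y^3) has coefficients 1,1,1,1 for degrees 0…3.
(1 + y^3 + y^6 + y^9) has coefficients 1,0,0,1,0,0,1,0,0 for degrees 0…8.
Finally multiplying by (1 + y^2 + y^4 + y^6 + y^8), the product of all factors after the first has coefficients 1,0,1,1,1,1,2,1,2 for degrees 0…8.
[y^8] = 1·2 + 1·1 + 1·2 + 1·1 = 6.

6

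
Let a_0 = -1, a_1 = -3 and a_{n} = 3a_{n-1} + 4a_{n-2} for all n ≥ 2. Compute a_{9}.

The ordinary generating function has denominator 1 - 3t - 4t^2.
Iterating the recurrence: a_0,…,a_{9} = -1, -3, -13, -51, -205, -819, -3277, -13107, -52429, -209715.

-209715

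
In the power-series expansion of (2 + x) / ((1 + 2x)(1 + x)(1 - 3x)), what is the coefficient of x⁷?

Partial fractions give a closed form: a_n = (6/5)·(-2)^n + (-1/4)·(-1)^n + (21/20)·3^n.
At n = 7: a_7 = 2143.

2143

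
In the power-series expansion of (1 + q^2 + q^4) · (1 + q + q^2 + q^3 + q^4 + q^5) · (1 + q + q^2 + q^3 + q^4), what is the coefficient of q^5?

11

(1 + q^2 + q^4) has coefficients 1,0,1,0,1 for degrees 0…4.
(1 + q + q^2 + q^3 + q^4 + q^5) has coefficients 1,1,1,1,1,1 for degrees 0…5.
Finally multiplying by (1 + q + q^2 + q^3 + q^4), the product of all factors after the first has coefficients 1,2,3,4,5,5 for degrees 0…5.
[q^5] = 1·5 + 1·4 + 1·2 = 11.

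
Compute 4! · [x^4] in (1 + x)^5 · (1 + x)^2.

840

The EGF product rule gives c_4 = Σ_{k_1+k_2=4} C(4; k_1,k_2) · ∏ g_i(k_i), where (1+x)^5 gives the falling factorial (5)_k; (1+x)^2 gives the falling factorial (2)_k.
g_1(k) for k = 0…4: 1, 5, 20, 60, 120.
g_2(k) for k = 0…4: 1, 2, 2, 0, 0.
c_4 = Σ_k C(4,k)·g_1(k)·g_2(4−k) = 6·20·2 + 4·60·2 + 1·120·1 = 240 + 480 + 120 = 840.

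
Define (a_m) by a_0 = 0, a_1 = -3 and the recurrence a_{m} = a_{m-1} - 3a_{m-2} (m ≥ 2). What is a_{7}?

-39

The ordinary generating function has denominator 1 - z + 3z^2.
Iterating the recurrence: a_0,…,a_{7} = 0, -3, -3, 6, 15, -3, -48, -39.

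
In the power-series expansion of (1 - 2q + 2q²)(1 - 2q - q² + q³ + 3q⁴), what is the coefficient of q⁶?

6

(1 - 2q + 2q²) has coefficients 1,-2,2 for degrees 0…2.
(1 - 2q - q² + q³ + 3q⁴) has coefficients 1,-2,-1,1,3,0,0 for degrees 0…6.
[q⁶] = 1·0 − 2·0 + 2·3 = 6.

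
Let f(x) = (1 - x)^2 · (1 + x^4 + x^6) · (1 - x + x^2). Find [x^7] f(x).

-6

(1 - x)^2 has coefficients 1,-2,1 for degrees 0…2.
(1 + x^4 + x^6) has coefficients 1,0,0,0,1,0,1,0 for degrees 0…7.
Finally multiplying by (1 - x + x^2), the product of all factors after the first has coefficients 1,-1,1,0,1,-1,2,-1 for degrees 0…7.
[x^7] = 1·(-1) − 2·2 + 1·(-1) = -6.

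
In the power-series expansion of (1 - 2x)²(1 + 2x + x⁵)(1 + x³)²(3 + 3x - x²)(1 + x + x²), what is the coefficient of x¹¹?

(1 - 2x)² has coefficients 1,-4,4 for degrees 0…2.
(1 + 2x + x⁵) has coefficients 1,2,0,0,0,1,0,0,0,0,0,0 for degrees 0…11.
Multiplying by (1 + x³)² gives running coefficients 1,2,0,2,4,1,1,2,2,0,0,1 for degrees 0…11.
Multiplying by (3 + 3x - x²) gives running coefficients 3,9,5,4,18,13,2,8,11,4,-2,3 for degrees 0…11.
Finally multiplying by (1 + x + x²), the product of all factors after the first has coefficients 3,12,17,18,27,35,33,23,21,23,13,5 for degrees 0…11.
[x¹¹] = 1·5 − 4·13 + 4·23 = 45.

45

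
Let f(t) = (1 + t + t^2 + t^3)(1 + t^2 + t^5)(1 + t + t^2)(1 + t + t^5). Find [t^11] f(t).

5

(1 + t + t^2 + t^3) has coefficients 1,1,1,1 for degrees 0…3.
(1 + t^2 + t^5) has coefficients 1,0,1,0,0,1,0,0,0,0,0,0 for degrees 0…11.
Multiplying by (1 + t + t^2) gives running coefficients 1,1,2,1,1,1,1,1,0,0,0,0 for degrees 0…11.
Finally multiplying by (1 + t + t^5), the product of all factors after the first has coefficients 1,2,3,3,2,3,3,4,2,1,1,1 for degrees 0…11.
[t^11] = 1·1 + 1·1 + 1·1 + 1·2 = 5.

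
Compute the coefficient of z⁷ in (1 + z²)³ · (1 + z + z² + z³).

(1 + z²)³ has coefficients 1,0,3,0,3,0,1 for degrees 0…6.
(1 + z + z² + z³) has coefficients 1,1,1,1,0,0,0,0 for degrees 0…7.
[z⁷] = 1·0 + 3·0 + 3·1 + 1·1 = 4.

4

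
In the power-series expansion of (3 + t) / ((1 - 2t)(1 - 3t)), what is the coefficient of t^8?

The denominator gives the recurrence a_n = 5a_(n−1) − 6a_(n−2) for n ≥ 2; the numerator fixes a_0 = 3, a_1 = 16.
Iterating: 3, 16, 62, 214, 698, 2206, 6842, 20974, 63818, so a_8 = 63818.

63818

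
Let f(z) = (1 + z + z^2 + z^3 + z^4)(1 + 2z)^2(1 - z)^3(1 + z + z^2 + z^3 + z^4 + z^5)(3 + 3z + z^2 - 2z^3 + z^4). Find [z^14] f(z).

(1 + z + z^2 + z^3 + z^4) has coefficients 1,1,1,1,1 for degrees 0…4.
(1 + 2z)^2 has coefficients 1,4,4,0,0,0,0,0,0,0,0,0,0,0,0 for degrees 0…14.
Multiplying by (1 - z)^3 gives running coefficients 1,1,-5,-1,8,-4,0,0,0,0,0,0,0,0,0 for degrees 0…14.
Multiplying by (1 + z + z^2 + z^3 + z^4 + z^5) gives running coefficients 1,2,-3,-4,4,0,-1,-2,3,4,-4,0,0,0,0 for degrees 0…14.
Finally multiplying by (3 + 3z + z^2 - 2z^3 + z^4), the product of all factors after the first has coefficients 3,9,-2,-21,-6,16,6,-21,6,21,6,-16,-9,12,-4 for degrees 0…14.
[z^14] = 1·(-4) + 1·12 + 1·(-9) + 1·(-16) + 1·6 = -11.

-11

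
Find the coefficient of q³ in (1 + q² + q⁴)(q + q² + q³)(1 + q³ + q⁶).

(1 + q² + q⁴) has coefficients 1,0,1,0 for degrees 0…3.
(q + q² + q³) has coefficients 0,1,1,1 for degrees 0…3.
Finally multiplying by (1 + q³ + q⁶), the product of all factors after the first has coefficients 0,1,1,1 for degrees 0…3.
[q³] = 1·1 + 1·1 = 2.

2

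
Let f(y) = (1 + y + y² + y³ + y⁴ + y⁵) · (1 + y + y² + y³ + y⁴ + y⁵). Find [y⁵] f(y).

6

(1 + y + y² + y³ + y⁴ + y⁵) has coefficients 1,1,1,1,1,1 for degrees 0…5.
(1 + y + y² + y³ + y⁴ + y⁵) has coefficients 1,1,1,1,1,1 for degrees 0…5.
[y⁵] = 1·1 + 1·1 + 1·1 + 1·1 + 1·1 + 1·1 = 6.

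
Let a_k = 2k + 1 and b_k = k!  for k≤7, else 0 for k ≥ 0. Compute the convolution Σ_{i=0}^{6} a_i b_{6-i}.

1284

The convolution is the t^6 coefficient of A(t)B(t).
Σ = 1·720 + 3·120 + 5·24 + 7·6 + 9·2 + 11·1 + 13·1 = 1284.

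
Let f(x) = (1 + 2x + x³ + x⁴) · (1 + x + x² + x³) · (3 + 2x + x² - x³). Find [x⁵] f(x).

(1 + 2x + x³ + x⁴) has coefficients 1,2,0,1,1 for degrees 0…4.
(1 + x + x² + x³) has coefficients 1,1,1,1,0,0 for degrees 0…5.
Finally multiplying by (3 + 2x + x² - x³), the product of all factors after the first has coefficients 3,5,6,5,2,0 for degrees 0…5.
[x⁵] = 1·0 + 2·2 + 1·6 + 1·5 = 15.

15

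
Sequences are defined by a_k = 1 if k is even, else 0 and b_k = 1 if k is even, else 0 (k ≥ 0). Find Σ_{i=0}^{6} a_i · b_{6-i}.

4

The convolution is the x^6 coefficient of A(x)B(x).
Σ = 1·1 + 0·0 + 1·1 + 0·0 + 1·1 + 0·0 + 1·1 = 4.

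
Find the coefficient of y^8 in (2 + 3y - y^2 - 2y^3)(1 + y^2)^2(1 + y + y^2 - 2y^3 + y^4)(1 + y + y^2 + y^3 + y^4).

(2 + 3y - y^2 - 2y^3) has coefficients 2,3,-1,-2 for degrees 0…3.
(1 + y^2)^2 has coefficients 1,0,2,0,1,0,0,0,0 for degrees 0…8.
Multiplying by (1 + y + y^2 - 2y^3 + y^4) gives running coefficients 1,1,3,0,4,-3,3,-2,1 for degrees 0…8.
Finally multiplying by (1 + y + y^2 + y^3 + y^4), the product of all factors after the first has coefficients 1,2,5,5,9,5,7,2,3 for degrees 0…8.
[y^8] = 2·3 + 3·2 − 1·7 − 2·5 = -5.

-5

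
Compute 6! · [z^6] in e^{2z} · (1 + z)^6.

The EGF product rule gives c_6 = Σ_{k_1+k_2=6} C(6; k_1,k_2) · ∏ g_i(k_i), where e^{2z} gives (2)^k; (1+z)^6 gives the falling factorial (6)_k.
g_1(k) for k = 0…6: 1, 2, 4, 8, 16, 32, 64.
g_2(k) for k = 0…6: 1, 6, 30, 120, 360, 720, 720.
c_6 = Σ_k C(6,k)·g_1(k)·g_2(6−k) = 1·1·720 + 6·2·720 + 15·4·360 + 20·8·120 + 15·16·30 + 6·32·6 + 1·64·1 = 720 + 8640 + 21600 + 19200 + 7200 + 1152 + 64 = 58576.

58576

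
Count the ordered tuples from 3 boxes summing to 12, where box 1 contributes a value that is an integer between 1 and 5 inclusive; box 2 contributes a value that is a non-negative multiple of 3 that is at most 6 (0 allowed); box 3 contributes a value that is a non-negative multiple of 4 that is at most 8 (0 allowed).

The generating function for the choices is (t + t^2 + t^3 + t^4 + t^5)·(1 + t^3 + t^6)·(1 + t^4 + t^8); the count is [t^12].
(t + t^2 + t^3 + t^4 + t^5) has coefficients 0,1,1,1,1,1 for degrees 0…5.
(1 + t^3 + t^6) has coefficients 1,0,0,1,0,0,1,0,0,0,0,0,0 for degrees 0…12.
Finally multiplying by (1 + t^4 + t^8), the product of all factors after the first has coefficients 1,0,0,1,1,0,1,1,1,0,1,1,0 for degrees 0…12.
[t^12] = 1·1 + 1·1 + 1·0 + 1·1 + 1·1 = 4.

4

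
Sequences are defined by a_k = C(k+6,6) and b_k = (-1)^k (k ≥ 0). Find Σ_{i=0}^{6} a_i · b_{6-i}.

610

Write out a_i and b_{6-i} for i = 0,…,6 and sum the products.
Σ = 1·1 + 7·(-1) + 28·1 + 84·(-1) + 210·1 + 462·(-1) + 924·1 = 610.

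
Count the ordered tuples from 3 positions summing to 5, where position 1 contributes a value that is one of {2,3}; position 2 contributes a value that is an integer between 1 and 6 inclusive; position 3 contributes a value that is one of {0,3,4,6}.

2

The generating function for the choices is (y^2 + y^3)·(y + y^2 + y^3 + y^4 + y^5 + y^6)·(1 + y^3 + y^4 + y^6); the count is [y^5].
(y^2 + y^3) has coefficients 0,0,1,1 for degrees 0…3.
(y + y^2 + y^3 + y^4 + y^5 + y^6) has coefficients 0,1,1,1,1,1 for degrees 0…5.
Finally multiplying by (1 + y^3 + y^4 + y^6), the product of all factors after the first has coefficients 0,1,1,1,2,3 for degrees 0…5.
[y^5] = 1·1 + 1·1 = 2.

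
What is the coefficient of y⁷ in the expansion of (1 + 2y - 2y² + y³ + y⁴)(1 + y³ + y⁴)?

2

(1 + 2y - 2y² + y³ + y⁴) has coefficients 1,2,-2,1,1 for degrees 0…4.
(1 + y³ + y⁴) has coefficients 1,0,0,1,1,0,0,0 for degrees 0…7.
[y⁷] = 1·0 + 2·0 − 2·0 + 1·1 + 1·1 = 2.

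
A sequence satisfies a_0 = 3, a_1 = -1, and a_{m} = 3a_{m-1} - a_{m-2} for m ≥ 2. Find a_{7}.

-809

The ordinary generating function has denominator 1 - 3x + x^2.
Iterating the recurrence: a_0,…,a_{7} = 3, -1, -6, -17, -45, -118, -309, -809.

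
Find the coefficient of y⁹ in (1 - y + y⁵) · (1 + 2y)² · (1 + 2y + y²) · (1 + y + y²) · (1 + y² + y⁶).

56

(1 - y + y⁵) has coefficients 1,-1,0,0,0,1 for degrees 0…5.
(1 + 2y)² has coefficients 1,4,4,0,0,0,0,0,0,0 for degrees 0…9.
Multiplying by (1 + 2y + y²) gives running coefficients 1,6,13,12,4,0,0,0,0,0 for degrees 0…9.
Multiplying by (1 + y + y²) gives running coefficients 1,7,20,31,29,16,4,0,0,0 for degrees 0…9.
Finally multiplying by (1 + y² + y⁶), the product of all factors after the first has coefficients 1,7,21,38,49,47,34,23,24,31 for degrees 0…9.
[y⁹] = 1·31 − 1·24 + 1·49 = 56.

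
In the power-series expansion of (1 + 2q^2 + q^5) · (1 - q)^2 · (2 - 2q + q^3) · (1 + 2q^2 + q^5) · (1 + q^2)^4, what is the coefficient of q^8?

220

(1 + 2q^2 + q^5) has coefficients 1,0,2,0,0,1 for degrees 0…5.
(1 - q)^2 has coefficients 1,-2,1,0,0,0,0,0,0 for degrees 0…8.
Multiplying by (2 - 2q + q^3) gives running coefficients 2,-6,6,-1,-2,1,0,0,0 for degrees 0…8.
Multiplying by (1 + 2q^2 + q^5) gives running coefficients 2,-6,10,-13,10,1,-10,8,-1 for degrees 0…8.
Finally multiplying by (1 + q^2)^4, the product of all factors after the first has coefficients 2,-6,18,-37,62,-87,98,-90,61 for degrees 0…8.
[q^8] = 1·61 + 2·98 + 1·(-37) = 220.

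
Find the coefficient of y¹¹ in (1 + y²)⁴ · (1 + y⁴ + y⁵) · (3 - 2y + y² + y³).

(1 + y²)⁴ has coefficients 1,0,4,0,6,0,4,0,1 for degrees 0…8.
(1 + y⁴ + y⁵) has coefficients 1,0,0,0,1,1,0,0,0,0,0,0 for degrees 0…11.
Finally multiplying by (3 - 2y + y² + y³), the product of all factors after the first has coefficients 3,-2,1,1,3,1,-1,2,1,0,0,0 for degrees 0…11.
[y¹¹] = 1·0 + 4·0 + 6·2 + 4·1 + 1·1 = 17.

17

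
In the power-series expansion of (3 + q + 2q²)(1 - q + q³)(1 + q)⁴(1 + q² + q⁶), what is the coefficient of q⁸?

(3 + q + 2q²) has coefficients 3,1,2 for degrees 0…2.
(1 - q + q³) has coefficients 1,-1,0,1,0,0,0,0,0 for degrees 0…8.
Multiplying by (1 + q)⁴ gives running coefficients 1,3,2,-1,1,5,4,1,0 for degrees 0…8.
Finally multiplying by (1 + q² + q⁶), the product of all factors after the first has coefficients 1,3,3,2,3,4,6,9,6 for degrees 0…8.
[q⁸] = 3·6 + 1·9 + 2·6 = 39.

39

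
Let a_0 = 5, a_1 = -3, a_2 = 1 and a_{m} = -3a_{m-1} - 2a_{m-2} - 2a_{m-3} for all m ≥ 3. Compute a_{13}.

The ordinary generating function has denominator 1 + 3t + 2t^2 + 2t^3.
Iterating the recurrence: a_0,…,a_{13} = 5, -3, 1, -7, 25, -63, 153, -383, 969, -2447, 6169, -15551, 39209, -98863.

-98863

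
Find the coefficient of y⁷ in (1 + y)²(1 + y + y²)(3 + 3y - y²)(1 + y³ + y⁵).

28

(1 + y)² has coefficients 1,2,1 for degrees 0…2.
(1 + y + y²) has coefficients 1,1,1,0,0,0,0,0 for degrees 0…7.
Multiplying by (3 + 3y - y²) gives running coefficients 3,6,5,2,-1,0,0,0 for degrees 0…7.
Finally multiplying by (1 + y³ + y⁵), the product of all factors after the first has coefficients 3,6,5,5,5,8,8,4 for degrees 0…7.
[y⁷] = 1·4 + 2·8 + 1·8 = 28.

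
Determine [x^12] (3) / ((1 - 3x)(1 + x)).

1195743

The denominator gives the recurrence a_n = 2a_(n−1) + 3a_(n−2) for n ≥ 3; the numerator fixes a_0 = 3, a_1 = 6, a_2 = 21.
Iterating: 3, 6, 21, 60, 183, 546, 1641, 4920, 14763, 44286, 132861, 398580, 1195743, so a_12 = 1195743.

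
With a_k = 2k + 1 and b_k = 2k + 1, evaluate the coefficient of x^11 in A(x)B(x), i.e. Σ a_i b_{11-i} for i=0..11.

1156

Write out a_i and b_{11-i} for i = 0,…,11 and sum the products.
Σ = 1·23 + 3·21 + 5·19 + 7·17 + 9·15 + 11·13 + 13·11 + 15·9 + 17·7 + 19·5 + 21·3 + 23·1 = 1156.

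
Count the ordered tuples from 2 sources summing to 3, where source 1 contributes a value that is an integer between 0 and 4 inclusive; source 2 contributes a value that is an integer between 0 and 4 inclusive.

The generating function for the choices is (1 + t + t² + t³ + t⁴)·(1 + t + t² + t³ + t⁴); the count is [t³].
(1 + t + t² + t³ + t⁴) has coefficients 1,1,1,1 for degrees 0…3.
(1 + t + t² + t³ + t⁴) has coefficients 1,1,1,1 for degrees 0…3.
[t³] = 1·1 + 1·1 + 1·1 + 1·1 = 4.

4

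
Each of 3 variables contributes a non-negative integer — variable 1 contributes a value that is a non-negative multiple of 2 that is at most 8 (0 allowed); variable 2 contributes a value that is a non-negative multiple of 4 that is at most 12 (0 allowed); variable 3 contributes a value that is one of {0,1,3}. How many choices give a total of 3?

2

The generating function for the choices is (1 + y² + y⁴ + y⁶ + y⁸)·(1 + y⁴ + y⁸ + y¹²)·(1 + y + y³); the count is [y³].
(1 + y² + y⁴ + y⁶ + y⁸) has coefficients 1,0,1,0 for degrees 0…3.
(1 + y⁴ + y⁸ + y¹²) has coefficients 1,0,0,0 for degrees 0…3.
Finally multiplying by (1 + y + y³), the product of all factors after the first has coefficients 1,1,0,1 for degrees 0…3.
[y³] = 1·1 + 1·1 = 2.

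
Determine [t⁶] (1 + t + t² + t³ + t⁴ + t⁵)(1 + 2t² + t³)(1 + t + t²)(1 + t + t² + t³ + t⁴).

(1 + t + t² + t³ + t⁴ + t⁵) has coefficients 1,1,1,1,1,1 for degrees 0…5.
(1 + 2t² + t³) has coefficients 1,0,2,1,0,0,0 for degrees 0…6.
Multiplying by (1 + t + t²) gives running coefficients 1,1,3,3,3,1,0 for degrees 0…6.
Finally multiplying by (1 + t + t² + t³ + t⁴), the product of all factors after the first has coefficients 1,2,5,8,11,11,10 for degrees 0…6.
[t⁶] = 1·10 + 1·11 + 1·11 + 1·8 + 1·5 + 1·2 = 47.

47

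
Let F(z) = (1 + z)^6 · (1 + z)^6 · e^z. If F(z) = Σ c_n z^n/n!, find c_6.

1442173

The EGF product rule gives c_6 = Σ_{k_1+k_2+k_3=6} C(6; k_1,k_2,k_3) · ∏ g_i(k_i), where (1+z)^6 gives the falling factorial (6)_k; (1+z)^6 gives the falling factorial (6)_k; e^z gives (1)^k.
g_1(k) for k = 0…6: 1, 6, 30, 120, 360, 720, 720.
g_2(k) for k = 0…6: 1, 6, 30, 120, 360, 720, 720.
g_3(k) for k = 0…6: 1, 1, 1, 1, 1, 1, 1.
First combine the last two factors: h(k) = Σ_j C(k,j)·g_2(j)·g_3(k−j) for k = 0…6: 1, 7, 43, 229, 1045, 4051, 13327.
c_6 = Σ_k C(6,k)·g_1(k)·h(6−k) = 1·1·13327 + 6·6·4051 + 15·30·1045 + 20·120·229 + 15·360·43 + 6·720·7 + 1·720·1 = 13327 + 145836 + 470250 + 549600 + 232200 + 30240 + 720 = 1442173.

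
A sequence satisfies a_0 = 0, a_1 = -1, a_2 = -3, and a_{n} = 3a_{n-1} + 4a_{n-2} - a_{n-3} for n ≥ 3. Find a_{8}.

The ordinary generating function has denominator 1 - 3t - 4t^2 + t^3.
Iterating the recurrence: a_0,…,a_{8} = 0, -1, -3, -13, -50, -199, -784, -3098, -12231.

-12231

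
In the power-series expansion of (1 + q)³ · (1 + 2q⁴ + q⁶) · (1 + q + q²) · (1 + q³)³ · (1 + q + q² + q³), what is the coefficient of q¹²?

315

(1 + q)³ has coefficients 1,3,3,1 for degrees 0…3.
(1 + 2q⁴ + q⁶) has coefficients 1,0,0,0,2,0,1,0,0,0,0,0,0 for degrees 0…12.
Multiplying by (1 + q + q²) gives running coefficients 1,1,1,0,2,2,3,1,1,0,0,0,0 for degrees 0…12.
Multiplying by (1 + q³)³ gives running coefficients 1,1,1,3,5,5,6,10,10,10,10,10,9 for degrees 0…12.
Finally multiplying by (1 + q + q² + q³), the product of all factors after the first has coefficients 1,2,3,6,10,14,19,26,31,36,40,40,39 for degrees 0…12.
[q¹²] = 1·39 + 3·40 + 3·40 + 1·36 = 315.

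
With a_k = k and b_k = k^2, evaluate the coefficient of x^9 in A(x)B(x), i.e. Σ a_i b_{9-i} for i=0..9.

540

Write out a_i and b_{9-i} for i = 0,…,9 and sum the products.
Σ = 0·81 + 1·64 + 2·49 + 3·36 + 4·25 + 5·16 + 6·9 + 7·4 + 8·1 + 9·0 = 540.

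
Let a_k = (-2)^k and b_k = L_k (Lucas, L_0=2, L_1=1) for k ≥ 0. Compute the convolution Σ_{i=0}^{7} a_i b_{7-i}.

Write out a_i and b_{7-i} for i = 0,…,7 and sum the products.
Σ = 1·29 − 2·18 + 4·11 − 8·7 + 16·4 − 32·3 + 64·1 − 128·2 = -243.

-243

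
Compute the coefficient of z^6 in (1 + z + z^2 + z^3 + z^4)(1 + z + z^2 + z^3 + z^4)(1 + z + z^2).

12

(1 + z + z^2 + z^3 + z^4) has coefficients 1,1,1,1,1 for degrees 0…4.
(1 + z + z^2 + z^3 + z^4) has coefficients 1,1,1,1,1,0,0 for degrees 0…6.
Finally multiplying by (1 + z + z^2), the product of all factors after the first has coefficients 1,2,3,3,3,2,1 for degrees 0…6.
[z^6] = 1·1 + 1·2 + 1·3 + 1·3 + 1·3 = 12.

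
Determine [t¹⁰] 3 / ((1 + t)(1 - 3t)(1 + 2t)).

82173

Partial fractions give a closed form: a_n = (-3/4)·(-1)^n + (27/20)·3^n + (12/5)·(-2)^n.
At n = 10: a_10 = 82173.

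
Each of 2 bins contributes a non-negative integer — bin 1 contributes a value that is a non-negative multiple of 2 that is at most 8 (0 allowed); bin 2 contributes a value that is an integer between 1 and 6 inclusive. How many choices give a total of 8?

3

The generating function for the choices is (1 + q^2 + q^4 + q^6 + q^8)·(q + q^2 + q^3 + q^4 + q^5 + q^6); the count is [q^8].
(1 + q^2 + q^4 + q^6 + q^8) has coefficients 1,0,1,0,1,0,1,0,1 for degrees 0…8.
(q + q^2 + q^3 + q^4 + q^5 + q^6) has coefficients 0,1,1,1,1,1,1,0,0 for degrees 0…8.
[q^8] = 1·0 + 1·1 + 1·1 + 1·1 + 1·0 = 3.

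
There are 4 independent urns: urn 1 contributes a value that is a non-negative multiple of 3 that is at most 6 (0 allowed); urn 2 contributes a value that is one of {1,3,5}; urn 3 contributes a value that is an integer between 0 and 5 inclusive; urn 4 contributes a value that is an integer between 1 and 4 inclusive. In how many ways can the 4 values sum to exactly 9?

The generating function for the choices is (1 + q³ + q⁶)·(q + q³ + q⁵)·(1 + q + q² + q³ + q⁴ + q⁵)·(q + q² + q³ + q⁴); the count is [q⁹].
(1 + q³ + q⁶) has coefficients 1,0,0,1,0,0,1 for degrees 0…6.
(q + q³ + q⁵) has coefficients 0,1,0,1,0,1,0,0,0,0 for degrees 0…9.
Multiplying by (1 + q + q² + q³ + q⁴ + q⁵) gives running coefficients 0,1,1,2,2,3,3,2,2,1 for degrees 0…9.
Finally multiplying by (q + q² + q³ + q⁴), the product of all factors after the first has coefficients 0,0,1,2,4,6,8,10,10,10 for degrees 0…9.
[q⁹] = 1·10 + 1·8 + 1·2 = 20.

20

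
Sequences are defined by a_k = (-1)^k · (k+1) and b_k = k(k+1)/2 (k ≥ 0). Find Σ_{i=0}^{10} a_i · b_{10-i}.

Write out a_i and b_{10-i} for i = 0,…,10 and sum the products.
Σ = 1·55 − 2·45 + 3·36 − 4·28 + 5·21 − 6·15 + 7·10 − 8·6 + 9·3 − 10·1 + 11·0 = 15.

15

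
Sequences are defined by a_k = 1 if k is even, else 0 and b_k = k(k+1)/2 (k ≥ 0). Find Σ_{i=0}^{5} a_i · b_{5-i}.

22

The convolution is the t^5 coefficient of A(t)B(t).
Σ = 1·15 + 0·10 + 1·6 + 0·3 + 1·1 + 0·0 = 22.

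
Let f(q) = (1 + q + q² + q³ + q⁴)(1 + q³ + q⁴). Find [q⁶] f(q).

(1 + q + q² + q³ + q⁴) has coefficients 1,1,1,1,1 for degrees 0…4.
(1 + q³ + q⁴) has coefficients 1,0,0,1,1,0,0 for degrees 0…6.
[q⁶] = 1·0 + 1·0 + 1·1 + 1·1 + 1·0 = 2.

2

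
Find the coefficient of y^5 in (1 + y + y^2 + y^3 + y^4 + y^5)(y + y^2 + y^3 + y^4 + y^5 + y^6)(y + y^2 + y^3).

9

(1 + y + y^2 + y^3 + y^4 + y^5) has coefficients 1,1,1,1,1,1 for degrees 0…5.
(y + y^2 + y^3 + y^4 + y^5 + y^6) has coefficients 0,1,1,1,1,1 for degrees 0…5.
Finally multiplying by (y + y^2 + y^3), the product of all factors after the first has coefficients 0,0,1,2,3,3 for degrees 0…5.
[y^5] = 1·3 + 1·3 + 1·2 + 1·1 + 1·0 + 1·0 = 9.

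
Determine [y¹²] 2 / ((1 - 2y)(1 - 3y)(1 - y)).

4750202

The denominator gives the recurrence a_n = 6a_(n−1) − 11a_(n−2) + 6a_(n−3) for n ≥ 3; the numerator fixes a_0 = 2, a_1 = 12, a_2 = 50.
Iterating: 2, 12, 50, 180, 602, 1932, 6050, 18660, 57002, 173052, 523250, 1577940, 4750202, so a_12 = 4750202.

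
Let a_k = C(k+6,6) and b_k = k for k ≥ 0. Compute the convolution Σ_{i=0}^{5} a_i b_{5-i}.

495

This is [x^5] in the product of the two ordinary generating functions.
Σ = 1·5 + 7·4 + 28·3 + 84·2 + 210·1 + 462·0 = 495.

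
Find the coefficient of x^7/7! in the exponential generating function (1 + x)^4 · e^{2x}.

The EGF product rule gives c_7 = Σ_{k_1+k_2=7} C(7; k_1,k_2) · ∏ g_i(k_i), where (1+x)^4 gives the falling factorial (4)_k; e^{2x} gives (2)^k.
g_1(k) for k = 0…7: 1, 4, 12, 24, 24, 0, 0, 0.
g_2(k) for k = 0…7: 1, 2, 4, 8, 16, 32, 64, 128.
c_7 = Σ_k C(7,k)·g_1(k)·g_2(7−k) = 1·1·128 + 7·4·64 + 21·12·32 + 35·24·16 + 35·24·8 = 128 + 1792 + 8064 + 13440 + 6720 = 30144.

30144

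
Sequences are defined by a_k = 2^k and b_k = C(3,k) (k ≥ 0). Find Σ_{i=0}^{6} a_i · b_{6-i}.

216

Write out a_i and b_{6-i} for i = 0,…,6 and sum the products.
Σ = 1·0 + 2·0 + 4·0 + 8·1 + 16·3 + 32·3 + 64·1 = 216.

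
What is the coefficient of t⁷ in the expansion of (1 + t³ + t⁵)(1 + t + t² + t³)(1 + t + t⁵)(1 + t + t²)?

13

(1 + t³ + t⁵) has coefficients 1,0,0,1,0,1 for degrees 0…5.
(1 + t + t² + t³) has coefficients 1,1,1,1,0,0,0,0 for degrees 0…7.
Multiplying by (1 + t + t⁵) gives running coefficients 1,2,2,2,1,1,1,1 for degrees 0…7.
Finally multiplying by (1 + t + t²), the product of all factors after the first has coefficients 1,3,5,6,5,4,3,3 for degrees 0…7.
[t⁷] = 1·3 + 1·5 + 1·5 = 13.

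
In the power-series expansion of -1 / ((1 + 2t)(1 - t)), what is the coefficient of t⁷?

85

Partial fractions give a closed form: a_n = (-2/3)·(-2)^n + (-1/3)·1^n.
At n = 7: a_7 = 85.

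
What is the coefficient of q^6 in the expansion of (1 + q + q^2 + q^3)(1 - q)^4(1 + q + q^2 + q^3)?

(1 + q + q^2 + q^3) has coefficients 1,1,1,1 for degrees 0…3.
(1 - q)^4 has coefficients 1,-4,6,-4,1,0,0 for degrees 0…6.
Finally multiplying by (1 + q + q^2 + q^3), the product of all factors after the first has coefficients 1,-3,3,-1,-1,3,-3 for degrees 0…6.
[q^6] = 1·(-3) + 1·3 + 1·(-1) + 1·(-1) = -2.

-2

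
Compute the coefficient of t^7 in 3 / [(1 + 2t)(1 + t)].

The denominator gives the recurrence a_n = −3a_(n−1) − 2a_(n−2) for n ≥ 2; the numerator fixes a_0 = 3, a_1 = -9.
Iterating: 3, -9, 21, -45, 93, -189, 381, -765, so a_7 = -765.

-765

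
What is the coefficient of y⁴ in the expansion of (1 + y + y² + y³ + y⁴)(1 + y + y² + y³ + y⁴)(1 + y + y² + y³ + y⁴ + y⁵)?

(1 + y + y² + y³ + y⁴) has coefficients 1,1,1,1,1 for degrees 0…4.
(1 + y + y² + y³ + y⁴) has coefficients 1,1,1,1,1 for degrees 0…4.
Finally multiplying by (1 + y + y² + y³ + y⁴ + y⁵), the product of all factors after the first has coefficients 1,2,3,4,5 for degrees 0…4.
[y⁴] = 1·5 + 1·4 + 1·3 + 1·2 + 1·1 = 15.

15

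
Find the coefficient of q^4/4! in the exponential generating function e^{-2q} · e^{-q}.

81

The EGF product rule gives c_4 = Σ_{k_1+k_2=4} C(4; k_1,k_2) · ∏ g_i(k_i), where e^{-2q} gives (-2)^k; e^{-q} gives (-1)^k.
g_1(k) for k = 0…4: 1, -2, 4, -8, 16.
g_2(k) for k = 0…4: 1, -1, 1, -1, 1.
c_4 = Σ_k C(4,k)·g_1(k)·g_2(4−k) = 1·1·1 + 4·(-2)·(-1) + 6·4·1 + 4·(-8)·(-1) + 1·16·1 = 1 + 8 + 24 + 32 + 16 = 81.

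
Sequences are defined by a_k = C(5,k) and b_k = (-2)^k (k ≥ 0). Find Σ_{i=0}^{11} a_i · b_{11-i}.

-64

This is [x^11] in the product of the two ordinary generating functions.
Σ = 1·(-2048) + 5·1024 + 10·(-512) + 10·256 + 5·(-128) + 1·64 + 0·(-32) + 0·16 + 0·(-8) + 0·4 + 0·(-2) + 0·1 = -64.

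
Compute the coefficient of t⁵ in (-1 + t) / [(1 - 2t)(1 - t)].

-32

The denominator gives the recurrence a_n = 3a_(n−1) − 2a_(n−2) for n ≥ 2; the numerator fixes a_0 = -1, a_1 = -2.
Iterating: -1, -2, -4, -8, -16, -32, so a_5 = -32.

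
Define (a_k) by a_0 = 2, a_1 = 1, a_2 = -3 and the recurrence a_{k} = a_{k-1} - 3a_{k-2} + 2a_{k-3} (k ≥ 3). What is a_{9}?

102

The ordinary generating function has denominator 1 - z + 3z^2 - 2z^3.
Iterating the recurrence: a_0,…,a_{9} = 2, 1, -3, -2, 9, 9, -22, -31, 53, 102.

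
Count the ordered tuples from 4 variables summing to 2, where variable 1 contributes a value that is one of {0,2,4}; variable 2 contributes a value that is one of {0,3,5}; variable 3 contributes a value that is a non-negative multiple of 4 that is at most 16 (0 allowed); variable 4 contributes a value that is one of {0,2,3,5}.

The generating function for the choices is (1 + q² + q⁴)·(1 + q³ + q⁵)·(1 + q⁴ + q⁸ + q¹² + q¹⁶)·(1 + q² + q³ + q⁵); the count is [q²].
(1 + q² + q⁴) has coefficients 1,0,1 for degrees 0…2.
(1 + q³ + q⁵) has coefficients 1,0,0 for degrees 0…2.
Multiplying by (1 + q⁴ + q⁸ + q¹² + q¹⁶) gives running coefficients 1,0,0 for degrees 0…2.
Finally multiplying by (1 + q² + q³ + q⁵), the product of all factors after the first has coefficients 1,0,1 for degrees 0…2.
[q²] = 1·1 + 1·1 = 2.

2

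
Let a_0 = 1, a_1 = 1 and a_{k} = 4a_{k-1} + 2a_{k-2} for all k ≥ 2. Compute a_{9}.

202256

The ordinary generating function has denominator 1 - 4z - 2z^2.
Iterating the recurrence: a_0,…,a_{9} = 1, 1, 6, 26, 116, 516, 2296, 10216, 45456, 202256.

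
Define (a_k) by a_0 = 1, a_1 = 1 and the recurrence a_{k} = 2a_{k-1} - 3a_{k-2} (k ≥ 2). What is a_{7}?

43

The ordinary generating function has denominator 1 - 2x + 3x^2.
Iterating the recurrence: a_0,…,a_{7} = 1, 1, -1, -5, -7, 1, 23, 43.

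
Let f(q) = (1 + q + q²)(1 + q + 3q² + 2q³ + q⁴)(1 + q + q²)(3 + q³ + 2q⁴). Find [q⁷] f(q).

(1 + q + q²) has coefficients 1,1,1 for degrees 0…2.
(1 + q + 3q² + 2q³ + q⁴) has coefficients 1,1,3,2,1,0,0,0 for degrees 0…7.
Multiplying by (1 + q + q²) gives running coefficients 1,2,5,6,6,3,1,0 for degrees 0…7.
Finally multiplying by (3 + q³ + 2q⁴), the product of all factors after the first has coefficients 3,6,15,19,22,18,19,18 for degrees 0…7.
[q⁷] = 1·18 + 1·19 + 1·18 = 55.

55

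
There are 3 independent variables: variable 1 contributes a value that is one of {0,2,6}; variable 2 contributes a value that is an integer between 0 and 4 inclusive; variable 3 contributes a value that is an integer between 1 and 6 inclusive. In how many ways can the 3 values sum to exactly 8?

10

The generating function for the choices is (1 + t² + t⁶)·(1 + t + t² + t³ + t⁴)·(t + t² + t³ + t⁴ + t⁵ + t⁶); the count is [t⁸].
(1 + t² + t⁶) has coefficients 1,0,1,0,0,0,1 for degrees 0…6.
(1 + t + t² + t³ + t⁴) has coefficients 1,1,1,1,1,0,0,0,0 for degrees 0…8.
Finally multiplying by (t + t² + t³ + t⁴ + t⁵ + t⁶), the product of all factors after the first has coefficients 0,1,2,3,4,5,5,4,3 for degrees 0…8.
[t⁸] = 1·3 + 1·5 + 1·2 = 10.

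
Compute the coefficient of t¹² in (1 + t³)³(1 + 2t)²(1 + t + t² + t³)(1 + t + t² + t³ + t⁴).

126

(1 + t³)³ has coefficients 1,0,0,3,0,0,3,0,0,1 for degrees 0…9.
(1 + 2t)² has coefficients 1,4,4,0,0,0,0,0,0,0,0,0,0 for degrees 0…12.
Multiplying by (1 + t + t² + t³) gives running coefficients 1,5,9,9,8,4,0,0,0,0,0,0,0 for degrees 0…12.
Finally multiplying by (1 + t + t² + t³ + t⁴), the product of all factors after the first has coefficients 1,6,15,24,32,35,30,21,12,4,0,0,0 for degrees 0…12.
[t¹²] = 1·0 + 3·4 + 3·30 + 1·24 = 126.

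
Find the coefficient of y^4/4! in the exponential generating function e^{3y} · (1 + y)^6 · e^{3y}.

The EGF product rule gives c_4 = Σ_{k_1+k_2+k_3=4} C(4; k_1,k_2,k_3) · ∏ g_i(k_i), where e^{3y} gives (3)^k; (1+y)^6 gives the falling factorial (6)_k; e^{3y} gives (3)^k.
g_1(k) for k = 0…4: 1, 3, 9, 27, 81.
g_2(k) for k = 0…4: 1, 6, 30, 120, 360.
g_3(k) for k = 0…4: 1, 3, 9, 27, 81.
First combine the last two factors: h(k) = Σ_j C(k,j)·g_2(j)·g_3(k−j) for k = 0…4: 1, 9, 75, 579, 4149.
c_4 = Σ_k C(4,k)·g_1(k)·h(4−k) = 1·1·4149 + 4·3·579 + 6·9·75 + 4·27·9 + 1·81·1 = 4149 + 6948 + 4050 + 972 + 81 = 16200.

16200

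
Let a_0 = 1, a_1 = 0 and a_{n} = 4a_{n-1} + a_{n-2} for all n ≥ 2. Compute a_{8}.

5473

The ordinary generating function has denominator 1 - 4z - z^2.
Iterating the recurrence: a_0,…,a_{8} = 1, 0, 1, 4, 17, 72, 305, 1292, 5473.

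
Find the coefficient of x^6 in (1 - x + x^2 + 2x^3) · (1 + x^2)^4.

(1 - x + x^2 + 2x^3) has coefficients 1,-1,1,2 for degrees 0…3.
(1 + x^2)^4 has coefficients 1,0,4,0,6,0,4 for degrees 0…6.
[x^6] = 1·4 − 1·0 + 1·6 + 2·0 = 10.

10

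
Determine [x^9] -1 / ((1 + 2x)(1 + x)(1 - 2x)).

Partial fractions give a closed form: a_n = (-1)·(-2)^n + (1/3)·(-1)^n + (-1/3)·2^n.
At n = 9: a_9 = 341.

341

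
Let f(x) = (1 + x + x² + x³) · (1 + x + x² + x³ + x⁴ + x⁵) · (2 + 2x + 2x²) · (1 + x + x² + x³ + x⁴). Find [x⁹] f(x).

82

(1 + x + x² + x³) has coefficients 1,1,1,1 for degrees 0…3.
(1 + x + x² + x³ + x⁴ + x⁵) has coefficients 1,1,1,1,1,1,0,0,0,0 for degrees 0…9.
Multiplying by (2 + 2x + 2x²) gives running coefficients 2,4,6,6,6,6,4,2,0,0 for degrees 0…9.
Finally multiplying by (1 + x + x² + x³ + x⁴), the product of all factors after the first has coefficients 2,6,12,18,24,28,28,24,18,12 for degrees 0…9.
[x⁹] = 1·12 + 1·18 + 1·24 + 1·28 = 82.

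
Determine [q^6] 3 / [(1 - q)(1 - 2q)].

Partial fractions give a closed form: a_n = (-3)·1^n + (6)·2^n.
At n = 6: a_6 = 381.

381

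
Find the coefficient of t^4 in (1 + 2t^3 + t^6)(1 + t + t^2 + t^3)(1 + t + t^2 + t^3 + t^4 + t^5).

8

(1 + 2t^3 + t^6) has coefficients 1,0,0,2,0 for degrees 0…4.
(1 + t + t^2 + t^3) has coefficients 1,1,1,1,0 for degrees 0…4.
Finally multiplying by (1 + t + t^2 + t^3 + t^4 + t^5), the product of all factors after the first has coefficients 1,2,3,4,4 for degrees 0…4.
[t^4] = 1·4 + 2·2 = 8.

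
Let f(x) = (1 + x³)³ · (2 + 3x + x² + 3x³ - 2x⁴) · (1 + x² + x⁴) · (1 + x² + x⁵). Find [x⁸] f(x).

(1 + x³)³ has coefficients 1,0,0,3,0,0,3,0,0 for degrees 0…8.
(2 + 3x + x² + 3x³ - 2x⁴) has coefficients 2,3,1,3,-2,0,0,0,0 for degrees 0…8.
Multiplying by (1 + x² + x⁴) gives running coefficients 2,3,3,6,1,6,-1,3,-2 for degrees 0…8.
Finally multiplying by (1 + x² + x⁵), the product of all factors after the first has coefficients 2,3,5,9,4,14,3,12,3 for degrees 0…8.
[x⁸] = 1·3 + 3·14 + 3·5 = 60.

60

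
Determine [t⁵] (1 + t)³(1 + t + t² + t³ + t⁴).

(1 + t)³ has coefficients 1,3,3,1 for degrees 0…3.
(1 + t + t² + t³ + t⁴) has coefficients 1,1,1,1,1,0 for degrees 0…5.
[t⁵] = 1·0 + 3·1 + 3·1 + 1·1 = 7.

7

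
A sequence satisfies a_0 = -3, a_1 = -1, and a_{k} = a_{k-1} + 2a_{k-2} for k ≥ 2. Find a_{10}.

The ordinary generating function has denominator 1 - z - 2z^2.
Iterating the recurrence: a_0,…,a_{10} = -3, -1, -7, -9, -23, -41, -87, -169, -343, -681, -1367.

-1367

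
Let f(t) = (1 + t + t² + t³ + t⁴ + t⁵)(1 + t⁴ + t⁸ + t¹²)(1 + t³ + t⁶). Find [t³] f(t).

(1 + t + t² + t³ + t⁴ + t⁵) has coefficients 1,1,1,1 for degrees 0…3.
(1 + t⁴ + t⁸ + t¹²) has coefficients 1,0,0,0 for degrees 0…3.
Finally multiplying by (1 + t³ + t⁶), the product of all factors after the first has coefficients 1,0,0,1 for degrees 0…3.
[t³] = 1·1 + 1·0 + 1·0 + 1·1 = 2.

2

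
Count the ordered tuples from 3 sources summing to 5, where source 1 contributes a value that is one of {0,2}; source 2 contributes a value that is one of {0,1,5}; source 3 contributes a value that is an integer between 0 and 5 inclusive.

5

The generating function for the choices is (1 + t²)·(1 + t + t⁵)·(1 + t + t² + t³ + t⁴ + t⁵); the count is [t⁵].
(1 + t²) has coefficients 1,0,1 for degrees 0…2.
(1 + t + t⁵) has coefficients 1,1,0,0,0,1 for degrees 0…5.
Finally multiplying by (1 + t + t² + t³ + t⁴ + t⁵), the product of all factors after the first has coefficients 1,2,2,2,2,3 for degrees 0…5.
[t⁵] = 1·3 + 1·2 = 5.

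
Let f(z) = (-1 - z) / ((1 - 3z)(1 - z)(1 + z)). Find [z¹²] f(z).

Partial fractions give a closed form: a_n = (-3/2)·3^n + (1/2)·1^n.
At n = 12: a_12 = -797161.

-797161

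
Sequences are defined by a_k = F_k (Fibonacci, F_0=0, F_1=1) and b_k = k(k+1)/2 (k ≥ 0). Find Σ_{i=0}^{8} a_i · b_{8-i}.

176

This is [x^8] in the product of the two ordinary generating functions.
Σ = 0·36 + 1·28 + 1·21 + 2·15 + 3·10 + 5·6 + 8·3 + 13·1 + 21·0 = 176.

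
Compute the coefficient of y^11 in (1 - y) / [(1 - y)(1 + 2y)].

Partial fractions give a closed form: a_n = (1)·(-2)^n.
At n = 11: a_11 = -2048.

-2048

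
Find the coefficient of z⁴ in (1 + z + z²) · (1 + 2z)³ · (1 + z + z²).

65

(1 + z + z²) has coefficients 1,1,1 for degrees 0…2.
(1 + 2z)³ has coefficients 1,6,12,8,0 for degrees 0…4.
Finally multiplying by (1 + z + z²), the product of all factors after the first has coefficients 1,7,19,26,20 for degrees 0…4.
[z⁴] = 1·20 + 1·26 + 1·19 = 65.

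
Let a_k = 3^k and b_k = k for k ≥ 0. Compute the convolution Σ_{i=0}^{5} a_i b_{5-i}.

179

Write out a_i and b_{5-i} for i = 0,…,5 and sum the products.
Σ = 1·5 + 3·4 + 9·3 + 27·2 + 81·1 + 243·0 = 179.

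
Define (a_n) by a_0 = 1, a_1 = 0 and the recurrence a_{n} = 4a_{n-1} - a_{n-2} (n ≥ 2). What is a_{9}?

-10864

The ordinary generating function has denominator 1 - 4y + y^2.
Iterating the recurrence: a_0,…,a_{9} = 1, 0, -1, -4, -15, -56, -209, -780, -2911, -10864.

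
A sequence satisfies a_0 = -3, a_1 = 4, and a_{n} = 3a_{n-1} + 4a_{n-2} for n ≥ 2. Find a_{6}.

816

The ordinary generating function has denominator 1 - 3q - 4q^2.
Iterating the recurrence: a_0,…,a_{6} = -3, 4, 0, 16, 48, 208, 816.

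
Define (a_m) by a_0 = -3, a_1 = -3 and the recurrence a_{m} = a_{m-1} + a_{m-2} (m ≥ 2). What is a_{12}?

The ordinary generating function has denominator 1 - z - z^2.
Iterating the recurrence: a_0,…,a_{12} = -3, -3, -6, -9, -15, -24, -39, -63, -102, -165, -267, -432, -699.

-699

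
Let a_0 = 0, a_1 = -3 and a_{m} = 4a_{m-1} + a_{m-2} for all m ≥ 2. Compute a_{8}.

-69552

The ordinary generating function has denominator 1 - 4t - t^2.
Iterating the recurrence: a_0,…,a_{8} = 0, -3, -12, -51, -216, -915, -3876, -16419, -69552.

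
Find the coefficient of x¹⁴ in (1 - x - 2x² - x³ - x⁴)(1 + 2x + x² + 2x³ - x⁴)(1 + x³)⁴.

-21

(1 - x - 2x² - x³ - x⁴) has coefficients 1,-1,-2,-1,-1 for degrees 0…4.
(1 + 2x + x² + 2x³ - x⁴) has coefficients 1,2,1,2,-1,0,0,0,0,0,0,0,0,0,0 for degrees 0…14.
Finally multiplying by (1 + x³)⁴, the product of all factors after the first has coefficients 1,2,1,6,7,4,14,8,6,16,2,4,9,-2,1 for degrees 0…14.
[x¹⁴] = 1·1 − 1·(-2) − 2·9 − 1·4 − 1·2 = -21.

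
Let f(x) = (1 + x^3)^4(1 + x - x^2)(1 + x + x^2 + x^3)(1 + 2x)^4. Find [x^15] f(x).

153

(1 + x^3)^4 has coefficients 1,0,0,4,0,0,6,0,0,4,0,0,1 for degrees 0…12.
(1 + x - x^2) has coefficients 1,1,-1,0,0,0,0,0,0,0,0,0,0,0,0,0 for degrees 0…15.
Multiplying by (1 + x + x^2 + x^3) gives running coefficients 1,2,1,1,0,-1,0,0,0,0,0,0,0,0,0,0 for degrees 0…15.
Finally multiplying by (1 + 2x)^4, the product of all factors after the first has coefficients 1,10,41,89,112,87,40,-8,-32,-16,0,0,0,0,0,0 for degrees 0…15.
[x^15] = 1·0 + 4·0 + 6·(-16) + 4·40 + 1·89 = 153.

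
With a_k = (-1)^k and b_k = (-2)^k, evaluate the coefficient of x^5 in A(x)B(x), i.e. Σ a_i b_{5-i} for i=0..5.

-63

This is [x^5] in the product of the two ordinary generating functions.
Σ = 1·(-32) − 1·16 + 1·(-8) − 1·4 + 1·(-2) − 1·1 = -63.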